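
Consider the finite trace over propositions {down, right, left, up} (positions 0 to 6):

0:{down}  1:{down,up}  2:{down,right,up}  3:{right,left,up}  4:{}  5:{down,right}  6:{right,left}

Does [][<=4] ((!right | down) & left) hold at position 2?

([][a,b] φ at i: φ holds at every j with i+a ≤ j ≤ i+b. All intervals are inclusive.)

Check ((!right | down) & left) at every j in [2,6]:
  j=2: false
  j=3: false
  j=4: false
  j=5: false
  j=6: false
Fails at j=2 → formula fails.

False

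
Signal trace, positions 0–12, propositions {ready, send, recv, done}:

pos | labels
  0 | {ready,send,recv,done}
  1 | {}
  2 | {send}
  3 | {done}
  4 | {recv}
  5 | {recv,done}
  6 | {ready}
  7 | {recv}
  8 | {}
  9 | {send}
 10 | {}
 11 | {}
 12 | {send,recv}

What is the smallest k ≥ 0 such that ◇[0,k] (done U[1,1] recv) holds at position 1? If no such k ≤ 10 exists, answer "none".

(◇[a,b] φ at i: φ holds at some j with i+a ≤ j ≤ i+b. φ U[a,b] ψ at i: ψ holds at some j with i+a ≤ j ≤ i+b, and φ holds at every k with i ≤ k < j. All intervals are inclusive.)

Scan j = 1,2,… for (done U[1,1] recv):
  j=1: fails
  j=2: fails
  j=3: holds
First hit at j=3, so smallest k = 3-1 = 2.

2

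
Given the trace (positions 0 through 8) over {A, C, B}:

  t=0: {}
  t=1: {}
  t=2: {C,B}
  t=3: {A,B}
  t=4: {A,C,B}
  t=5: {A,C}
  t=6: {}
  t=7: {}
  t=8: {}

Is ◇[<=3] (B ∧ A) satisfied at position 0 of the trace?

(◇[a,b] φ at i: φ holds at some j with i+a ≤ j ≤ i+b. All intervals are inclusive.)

True

Check (B ∧ A) at each j in [0,3]:
  j=0: false
  j=1: false
  j=2: false
  j=3: true
Found at j=3 → formula holds.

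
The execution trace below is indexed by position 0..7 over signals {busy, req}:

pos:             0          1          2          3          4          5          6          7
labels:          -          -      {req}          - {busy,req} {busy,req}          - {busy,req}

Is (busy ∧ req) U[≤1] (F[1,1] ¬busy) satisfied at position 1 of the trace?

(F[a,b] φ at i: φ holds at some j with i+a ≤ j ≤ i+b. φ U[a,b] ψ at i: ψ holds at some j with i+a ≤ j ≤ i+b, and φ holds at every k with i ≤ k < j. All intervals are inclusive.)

Need some j in [1,2] with F[1,1] ¬busy, and (busy ∧ req) at every k in [1,j-1].
  j=1: F[1,1] ¬busy holds; no prefix to check → satisfied.

Yes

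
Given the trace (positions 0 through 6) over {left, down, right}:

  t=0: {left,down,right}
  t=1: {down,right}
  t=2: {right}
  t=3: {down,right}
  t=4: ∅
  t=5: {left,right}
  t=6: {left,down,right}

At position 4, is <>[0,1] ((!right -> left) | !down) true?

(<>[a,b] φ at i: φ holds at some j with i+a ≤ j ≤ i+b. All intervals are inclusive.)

Yes

Check ((!right -> left) | !down) at each j in [4,5]:
  j=4: true
  j=5: true
Found at j=4 → formula holds.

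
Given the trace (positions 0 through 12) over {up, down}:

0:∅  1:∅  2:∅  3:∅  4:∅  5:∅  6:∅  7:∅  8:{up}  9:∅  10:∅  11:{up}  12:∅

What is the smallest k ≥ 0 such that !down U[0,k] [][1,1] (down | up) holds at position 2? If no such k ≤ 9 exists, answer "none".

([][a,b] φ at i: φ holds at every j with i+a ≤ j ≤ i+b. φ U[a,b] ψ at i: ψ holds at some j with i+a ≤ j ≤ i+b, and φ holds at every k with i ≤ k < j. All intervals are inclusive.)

5

Need earliest j ≥ 2 with [][1,1] (down | up), and !down at every k in [2,j-1].
  j=2: rhs fails.
  j=3: rhs fails.
  j=4: rhs fails.
  j=5: rhs fails.
  j=6: rhs fails.
  j=7: rhs holds; lhs holds on [2,6]. k = 5.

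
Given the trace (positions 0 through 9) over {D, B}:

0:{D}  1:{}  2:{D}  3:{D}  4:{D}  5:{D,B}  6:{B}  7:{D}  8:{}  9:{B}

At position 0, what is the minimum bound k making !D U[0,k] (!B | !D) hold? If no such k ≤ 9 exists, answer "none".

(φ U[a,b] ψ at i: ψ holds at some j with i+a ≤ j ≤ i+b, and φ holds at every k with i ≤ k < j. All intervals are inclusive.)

0

Need earliest j ≥ 0 with (!B | !D), and !D at every k in [0,j-1].
  j=0: rhs holds (empty prefix). k = 0.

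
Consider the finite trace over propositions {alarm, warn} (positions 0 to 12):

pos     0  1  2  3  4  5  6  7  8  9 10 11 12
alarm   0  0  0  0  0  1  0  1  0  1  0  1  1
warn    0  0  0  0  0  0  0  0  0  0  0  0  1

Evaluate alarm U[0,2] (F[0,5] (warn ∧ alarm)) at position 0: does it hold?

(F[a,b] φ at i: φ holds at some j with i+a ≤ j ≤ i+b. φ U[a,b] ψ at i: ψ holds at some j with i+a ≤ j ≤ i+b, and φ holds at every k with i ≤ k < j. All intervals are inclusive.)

Does not hold

Need some j in [0,2] with F[0,5] (warn ∧ alarm), and alarm at every k in [0,j-1].
  j=0: F[0,5] (warn ∧ alarm) — fails (none in [0,5]).
  j=1: F[0,5] (warn ∧ alarm) — fails (none in [1,6]).
  j=2: F[0,5] (warn ∧ alarm) — fails (none in [2,7]).
No j in the window works → until fails.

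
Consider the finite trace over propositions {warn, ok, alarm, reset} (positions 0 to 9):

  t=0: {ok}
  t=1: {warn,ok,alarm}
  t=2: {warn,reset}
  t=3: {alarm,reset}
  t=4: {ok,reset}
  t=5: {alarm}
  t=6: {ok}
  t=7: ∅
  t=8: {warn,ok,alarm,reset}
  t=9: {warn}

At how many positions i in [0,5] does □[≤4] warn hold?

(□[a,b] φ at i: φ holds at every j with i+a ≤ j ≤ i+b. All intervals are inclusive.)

Evaluate at each i in [0,5]:
  i=0: ✗ (fails at j=0)
  i=1: ✗ (fails at j=3)
  i=2: ✗ (fails at j=3)
  i=3: ✗ (fails at j=3)
  i=4: ✗ (fails at j=4)
  i=5: ✗ (fails at j=5)
Positions where it holds: {} → 0.

0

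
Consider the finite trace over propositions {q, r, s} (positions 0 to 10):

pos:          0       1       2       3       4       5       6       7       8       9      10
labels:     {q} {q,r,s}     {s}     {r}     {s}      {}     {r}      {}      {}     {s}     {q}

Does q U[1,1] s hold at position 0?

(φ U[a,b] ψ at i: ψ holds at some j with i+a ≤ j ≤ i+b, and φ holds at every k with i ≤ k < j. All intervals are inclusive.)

Need some j in [1,1] with s, and q at every k in [0,j-1].
  j=1: s holds; q holds at every k in [0,0] → satisfied.

True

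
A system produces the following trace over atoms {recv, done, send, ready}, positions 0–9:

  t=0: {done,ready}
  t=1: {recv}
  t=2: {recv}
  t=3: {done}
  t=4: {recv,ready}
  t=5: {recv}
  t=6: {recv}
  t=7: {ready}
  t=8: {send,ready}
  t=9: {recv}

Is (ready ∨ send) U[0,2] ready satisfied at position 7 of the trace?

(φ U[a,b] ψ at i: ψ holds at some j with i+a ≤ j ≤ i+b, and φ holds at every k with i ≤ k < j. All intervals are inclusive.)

Need some j in [7,9] with ready, and (ready ∨ send) at every k in [7,j-1].
  j=7: ready holds; no prefix to check → satisfied.

True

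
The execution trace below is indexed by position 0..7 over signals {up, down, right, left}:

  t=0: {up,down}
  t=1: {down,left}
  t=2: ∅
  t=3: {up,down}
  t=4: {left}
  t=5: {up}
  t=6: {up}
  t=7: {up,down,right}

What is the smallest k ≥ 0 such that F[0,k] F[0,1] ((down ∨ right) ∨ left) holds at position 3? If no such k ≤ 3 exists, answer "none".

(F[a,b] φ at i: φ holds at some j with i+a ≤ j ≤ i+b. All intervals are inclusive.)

Scan j = 3,4,… for F[0,1] ((down ∨ right) ∨ left):
  j=3: holds
First hit at j=3, so smallest k = 3-3 = 0.

0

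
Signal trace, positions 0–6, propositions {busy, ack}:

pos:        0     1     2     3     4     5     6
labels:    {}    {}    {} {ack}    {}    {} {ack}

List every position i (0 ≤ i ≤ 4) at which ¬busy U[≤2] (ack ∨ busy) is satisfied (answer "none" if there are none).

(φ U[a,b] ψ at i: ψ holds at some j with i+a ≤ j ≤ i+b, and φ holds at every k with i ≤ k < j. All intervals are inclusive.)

Evaluate at each i in [0,4]:
  i=0: ✗ (no rhs in [0,2])
  i=1: ✓ (rhs at j=3; lhs holds on [1,2])
  i=2: ✓ (rhs at j=3; lhs holds on [2,2])
  i=3: ✓ (rhs at j=3)
  i=4: ✓ (rhs at j=6; lhs holds on [4,5])

1, 2, 3, 4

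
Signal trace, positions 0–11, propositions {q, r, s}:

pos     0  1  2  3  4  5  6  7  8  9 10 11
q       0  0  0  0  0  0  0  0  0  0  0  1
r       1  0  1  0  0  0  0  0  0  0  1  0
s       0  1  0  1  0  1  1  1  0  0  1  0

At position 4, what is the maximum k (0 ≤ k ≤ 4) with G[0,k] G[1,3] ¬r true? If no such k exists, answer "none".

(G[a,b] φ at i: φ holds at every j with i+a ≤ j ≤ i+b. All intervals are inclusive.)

G[1,3] ¬r must hold from j=4 onward; find where it first fails.
  j=4: holds
  j=5: holds
  j=6: holds
  j=7: fails
Holds on [4,6], so largest k = 2.

2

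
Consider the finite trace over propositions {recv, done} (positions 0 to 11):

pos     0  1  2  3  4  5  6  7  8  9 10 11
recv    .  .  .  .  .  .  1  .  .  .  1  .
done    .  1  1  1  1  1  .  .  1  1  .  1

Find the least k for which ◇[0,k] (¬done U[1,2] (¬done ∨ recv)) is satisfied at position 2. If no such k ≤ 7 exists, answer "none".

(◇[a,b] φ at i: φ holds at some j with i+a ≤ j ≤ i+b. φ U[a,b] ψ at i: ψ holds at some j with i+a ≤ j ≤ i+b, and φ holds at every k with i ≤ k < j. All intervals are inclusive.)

Scan j = 2,3,… for (¬done U[1,2] (¬done ∨ recv)):
  j=2: fails
  j=3: fails
  j=4: fails
  j=5: fails
  j=6: holds
First hit at j=6, so smallest k = 6-2 = 4.

4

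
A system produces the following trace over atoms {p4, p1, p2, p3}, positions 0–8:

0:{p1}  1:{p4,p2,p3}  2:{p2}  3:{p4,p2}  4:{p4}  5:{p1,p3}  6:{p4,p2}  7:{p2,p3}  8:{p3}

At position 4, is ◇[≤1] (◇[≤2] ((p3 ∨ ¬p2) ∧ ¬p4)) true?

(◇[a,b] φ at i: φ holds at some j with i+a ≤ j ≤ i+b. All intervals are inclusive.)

Check ◇[≤2] ((p3 ∨ ¬p2) ∧ ¬p4) at each j in [4,5]:
  j=4: holds (witness at 5)
  j=5: holds (witness at 5)
Found at j=4 → formula holds.

True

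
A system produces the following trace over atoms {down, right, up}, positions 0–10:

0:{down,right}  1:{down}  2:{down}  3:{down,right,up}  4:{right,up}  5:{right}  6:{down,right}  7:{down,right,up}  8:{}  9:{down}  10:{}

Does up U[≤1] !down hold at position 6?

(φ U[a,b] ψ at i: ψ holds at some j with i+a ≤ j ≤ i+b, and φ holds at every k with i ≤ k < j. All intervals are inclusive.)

Need some j in [6,7] with !down, and up at every k in [6,j-1].
  j=6: !down false.
  j=7: !down false.
No j in the window works → until fails.

No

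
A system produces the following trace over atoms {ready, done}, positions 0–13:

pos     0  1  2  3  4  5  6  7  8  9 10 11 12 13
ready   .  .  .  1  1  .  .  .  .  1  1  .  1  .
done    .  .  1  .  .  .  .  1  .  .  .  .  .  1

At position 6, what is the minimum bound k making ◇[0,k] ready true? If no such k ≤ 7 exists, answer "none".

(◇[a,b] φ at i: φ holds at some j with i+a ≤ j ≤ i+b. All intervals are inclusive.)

Scan j = 6,7,… for ready:
  j=6: fails
  j=7: fails
  j=8: fails
  j=9: holds
First hit at j=9, so smallest k = 9-6 = 3.

3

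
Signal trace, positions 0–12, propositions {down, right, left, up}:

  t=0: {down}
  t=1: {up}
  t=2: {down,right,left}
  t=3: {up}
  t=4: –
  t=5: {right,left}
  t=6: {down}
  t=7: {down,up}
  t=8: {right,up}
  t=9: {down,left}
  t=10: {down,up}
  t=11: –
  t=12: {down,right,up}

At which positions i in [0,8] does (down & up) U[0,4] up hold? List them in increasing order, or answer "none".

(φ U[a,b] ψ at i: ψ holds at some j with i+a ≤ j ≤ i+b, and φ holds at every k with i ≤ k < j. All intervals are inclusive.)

1, 3, 7, 8

Evaluate at each i in [0,8]:
  i=0: ✗ (lhs fails at k=0 before rhs at j=1)
  i=1: ✓ (rhs at j=1)
  i=2: ✗ (lhs fails at k=2 before rhs at j=3)
  i=3: ✓ (rhs at j=3)
  i=4: ✗ (lhs fails at k=4 before rhs at j=7)
  i=5: ✗ (lhs fails at k=5 before rhs at j=7)
  i=6: ✗ (lhs fails at k=6 before rhs at j=7)
  i=7: ✓ (rhs at j=7)
  i=8: ✓ (rhs at j=8)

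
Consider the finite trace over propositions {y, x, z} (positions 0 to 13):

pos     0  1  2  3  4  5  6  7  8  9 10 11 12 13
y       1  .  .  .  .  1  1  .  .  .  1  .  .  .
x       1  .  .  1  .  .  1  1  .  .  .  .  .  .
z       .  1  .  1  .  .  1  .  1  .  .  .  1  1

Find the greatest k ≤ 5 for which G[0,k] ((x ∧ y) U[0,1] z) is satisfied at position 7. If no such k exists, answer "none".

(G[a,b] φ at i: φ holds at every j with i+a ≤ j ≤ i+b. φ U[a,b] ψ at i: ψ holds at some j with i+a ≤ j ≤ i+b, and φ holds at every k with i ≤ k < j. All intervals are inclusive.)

((x ∧ y) U[0,1] z) must hold from j=7 onward; find where it first fails.
  j=7: fails → no k works.

none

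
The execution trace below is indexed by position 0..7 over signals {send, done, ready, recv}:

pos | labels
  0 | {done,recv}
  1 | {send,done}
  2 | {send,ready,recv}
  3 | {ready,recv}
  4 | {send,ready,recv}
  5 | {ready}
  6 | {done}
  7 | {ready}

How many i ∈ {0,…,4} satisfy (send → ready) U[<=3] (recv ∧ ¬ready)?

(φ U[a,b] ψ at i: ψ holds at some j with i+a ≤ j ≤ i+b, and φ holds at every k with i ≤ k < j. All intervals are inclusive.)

1

Evaluate at each i in [0,4]:
  i=0: ✓ (rhs at j=0)
  i=1: ✗ (no rhs in [1,4])
  i=2: ✗ (no rhs in [2,5])
  i=3: ✗ (no rhs in [3,6])
  i=4: ✗ (no rhs in [4,7])
Positions where it holds: {0} → 1.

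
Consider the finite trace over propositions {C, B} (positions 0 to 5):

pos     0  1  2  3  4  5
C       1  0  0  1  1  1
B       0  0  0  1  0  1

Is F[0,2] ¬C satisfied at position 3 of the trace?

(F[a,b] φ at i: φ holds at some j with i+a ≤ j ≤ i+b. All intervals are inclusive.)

False

Check ¬C at each j in [3,5]:
  j=3: false
  j=4: false
  j=5: false
No position in the window satisfies it → formula fails.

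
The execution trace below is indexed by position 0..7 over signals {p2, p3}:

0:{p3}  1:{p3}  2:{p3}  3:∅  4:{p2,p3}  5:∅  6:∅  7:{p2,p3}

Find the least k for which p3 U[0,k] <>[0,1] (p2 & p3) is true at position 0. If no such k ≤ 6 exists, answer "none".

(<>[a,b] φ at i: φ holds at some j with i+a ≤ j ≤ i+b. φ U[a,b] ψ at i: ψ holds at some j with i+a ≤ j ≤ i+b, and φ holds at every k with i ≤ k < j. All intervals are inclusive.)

Need earliest j ≥ 0 with <>[0,1] (p2 & p3), and p3 at every k in [0,j-1].
  j=0: rhs fails.
  j=1: rhs fails.
  j=2: rhs fails.
  j=3: rhs holds; lhs holds on [0,2]. k = 3.

3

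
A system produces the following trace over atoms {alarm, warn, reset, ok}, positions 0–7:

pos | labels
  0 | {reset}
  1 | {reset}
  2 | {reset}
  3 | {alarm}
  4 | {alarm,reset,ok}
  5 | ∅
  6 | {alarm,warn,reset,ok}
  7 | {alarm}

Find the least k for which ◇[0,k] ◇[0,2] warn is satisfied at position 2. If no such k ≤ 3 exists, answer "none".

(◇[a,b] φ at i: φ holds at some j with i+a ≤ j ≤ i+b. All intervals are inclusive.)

Scan j = 2,3,… for ◇[0,2] warn:
  j=2: fails
  j=3: fails
  j=4: holds
First hit at j=4, so smallest k = 4-2 = 2.

2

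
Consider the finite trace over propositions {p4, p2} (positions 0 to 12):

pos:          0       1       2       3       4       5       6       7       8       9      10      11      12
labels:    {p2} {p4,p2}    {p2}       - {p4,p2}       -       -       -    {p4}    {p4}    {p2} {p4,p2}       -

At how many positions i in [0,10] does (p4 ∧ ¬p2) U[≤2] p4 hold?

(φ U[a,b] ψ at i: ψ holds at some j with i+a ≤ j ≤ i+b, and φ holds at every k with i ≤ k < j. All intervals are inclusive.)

4

Evaluate at each i in [0,10]:
  i=0: ✗ (lhs fails at k=0 before rhs at j=1)
  i=1: ✓ (rhs at j=1)
  i=2: ✗ (lhs fails at k=2 before rhs at j=4)
  i=3: ✗ (lhs fails at k=3 before rhs at j=4)
  i=4: ✓ (rhs at j=4)
  i=5: ✗ (no rhs in [5,7])
  i=6: ✗ (lhs fails at k=6 before rhs at j=8)
  i=7: ✗ (lhs fails at k=7 before rhs at j=8)
  i=8: ✓ (rhs at j=8)
  i=9: ✓ (rhs at j=9)
  i=10: ✗ (lhs fails at k=10 before rhs at j=11)
Positions where it holds: {1, 4, 8, 9} → 4.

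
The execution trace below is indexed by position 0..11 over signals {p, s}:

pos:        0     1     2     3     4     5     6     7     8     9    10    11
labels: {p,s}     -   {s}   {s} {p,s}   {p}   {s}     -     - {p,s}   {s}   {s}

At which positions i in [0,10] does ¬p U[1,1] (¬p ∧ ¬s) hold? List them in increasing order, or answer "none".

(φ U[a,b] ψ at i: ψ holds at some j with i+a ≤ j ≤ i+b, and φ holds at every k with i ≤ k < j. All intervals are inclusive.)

6, 7

Evaluate at each i in [0,10]:
  i=0: ✗ (lhs fails at k=0 before rhs at j=1)
  i=1: ✗ (no rhs in [2,2])
  i=2: ✗ (no rhs in [3,3])
  i=3: ✗ (no rhs in [4,4])
  i=4: ✗ (no rhs in [5,5])
  i=5: ✗ (no rhs in [6,6])
  i=6: ✓ (rhs at j=7; lhs holds on [6,6])
  i=7: ✓ (rhs at j=8; lhs holds on [7,7])
  i=8: ✗ (no rhs in [9,9])
  i=9: ✗ (no rhs in [10,10])
  i=10: ✗ (no rhs in [11,11])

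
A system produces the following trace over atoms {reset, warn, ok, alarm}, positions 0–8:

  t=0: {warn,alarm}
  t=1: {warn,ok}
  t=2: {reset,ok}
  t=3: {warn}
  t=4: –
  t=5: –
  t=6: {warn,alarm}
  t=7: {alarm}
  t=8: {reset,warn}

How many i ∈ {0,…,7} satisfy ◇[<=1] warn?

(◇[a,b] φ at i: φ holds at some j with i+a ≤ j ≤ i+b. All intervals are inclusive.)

Evaluate at each i in [0,7]:
  i=0: ✓ (witness j=0)
  i=1: ✓ (witness j=1)
  i=2: ✓ (witness j=3)
  i=3: ✓ (witness j=3)
  i=4: ✗ (none in [4,5])
  i=5: ✓ (witness j=6)
  i=6: ✓ (witness j=6)
  i=7: ✓ (witness j=8)
Positions where it holds: {0, 1, 2, 3, 5, 6, 7} → 7.

7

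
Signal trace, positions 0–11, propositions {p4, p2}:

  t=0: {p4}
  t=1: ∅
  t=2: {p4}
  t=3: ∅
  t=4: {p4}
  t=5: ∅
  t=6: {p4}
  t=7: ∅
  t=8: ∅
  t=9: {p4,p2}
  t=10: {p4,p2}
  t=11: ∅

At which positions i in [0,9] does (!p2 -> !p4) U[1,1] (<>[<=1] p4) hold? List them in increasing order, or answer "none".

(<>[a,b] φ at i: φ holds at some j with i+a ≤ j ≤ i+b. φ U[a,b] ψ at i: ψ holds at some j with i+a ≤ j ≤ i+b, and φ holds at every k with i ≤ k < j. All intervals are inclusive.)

1, 3, 5, 7, 8, 9

Evaluate at each i in [0,9]:
  i=0: ✗ (lhs fails at k=0 before rhs at j=1)
  i=1: ✓ (rhs at j=2; lhs holds on [1,1])
  i=2: ✗ (lhs fails at k=2 before rhs at j=3)
  i=3: ✓ (rhs at j=4; lhs holds on [3,3])
  i=4: ✗ (lhs fails at k=4 before rhs at j=5)
  i=5: ✓ (rhs at j=6; lhs holds on [5,5])
  i=6: ✗ (no rhs in [7,7])
  i=7: ✓ (rhs at j=8; lhs holds on [7,7])
  i=8: ✓ (rhs at j=9; lhs holds on [8,8])
  i=9: ✓ (rhs at j=10; lhs holds on [9,9])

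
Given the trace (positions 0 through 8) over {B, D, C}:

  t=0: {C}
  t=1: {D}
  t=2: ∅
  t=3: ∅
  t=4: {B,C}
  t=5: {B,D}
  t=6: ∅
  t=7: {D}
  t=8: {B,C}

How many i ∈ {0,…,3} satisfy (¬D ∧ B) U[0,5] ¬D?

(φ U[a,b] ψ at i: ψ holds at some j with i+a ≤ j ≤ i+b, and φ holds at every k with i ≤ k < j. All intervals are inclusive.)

Evaluate at each i in [0,3]:
  i=0: ✓ (rhs at j=0)
  i=1: ✗ (lhs fails at k=1 before rhs at j=2)
  i=2: ✓ (rhs at j=2)
  i=3: ✓ (rhs at j=3)
Positions where it holds: {0, 2, 3} → 3.

3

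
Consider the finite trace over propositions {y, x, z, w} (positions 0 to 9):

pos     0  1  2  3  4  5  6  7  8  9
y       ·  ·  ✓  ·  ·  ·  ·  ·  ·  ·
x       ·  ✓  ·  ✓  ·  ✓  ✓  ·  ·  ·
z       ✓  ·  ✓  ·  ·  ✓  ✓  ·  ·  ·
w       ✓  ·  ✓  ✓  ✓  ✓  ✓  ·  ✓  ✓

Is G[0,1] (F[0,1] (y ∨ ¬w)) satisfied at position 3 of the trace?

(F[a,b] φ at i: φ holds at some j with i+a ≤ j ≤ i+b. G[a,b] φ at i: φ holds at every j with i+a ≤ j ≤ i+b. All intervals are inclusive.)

Check F[0,1] (y ∨ ¬w) at every j in [3,4]:
  j=3: fails (none in [3,4])
  j=4: fails (none in [4,5])
Fails at j=3 → formula fails.

Does not hold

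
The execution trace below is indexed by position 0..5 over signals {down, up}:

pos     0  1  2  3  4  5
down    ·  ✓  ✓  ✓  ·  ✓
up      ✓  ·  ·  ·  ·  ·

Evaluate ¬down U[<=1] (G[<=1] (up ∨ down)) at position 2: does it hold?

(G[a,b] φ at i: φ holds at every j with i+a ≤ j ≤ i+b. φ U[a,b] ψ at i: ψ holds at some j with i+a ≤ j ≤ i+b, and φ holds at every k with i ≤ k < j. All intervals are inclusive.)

Yes

Need some j in [2,3] with G[<=1] (up ∨ down), and ¬down at every k in [2,j-1].
  j=2: G[<=1] (up ∨ down) holds; no prefix to check → satisfied.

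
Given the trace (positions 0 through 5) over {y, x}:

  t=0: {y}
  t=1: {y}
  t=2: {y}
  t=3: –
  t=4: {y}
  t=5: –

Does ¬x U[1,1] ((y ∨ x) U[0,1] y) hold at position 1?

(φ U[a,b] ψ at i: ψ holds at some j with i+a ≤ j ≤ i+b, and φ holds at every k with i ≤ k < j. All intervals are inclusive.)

True

Need some j in [2,2] with ((y ∨ x) U[0,1] y), and ¬x at every k in [1,j-1].
  j=2: ((y ∨ x) U[0,1] y) holds; ¬x holds at every k in [1,1] → satisfied.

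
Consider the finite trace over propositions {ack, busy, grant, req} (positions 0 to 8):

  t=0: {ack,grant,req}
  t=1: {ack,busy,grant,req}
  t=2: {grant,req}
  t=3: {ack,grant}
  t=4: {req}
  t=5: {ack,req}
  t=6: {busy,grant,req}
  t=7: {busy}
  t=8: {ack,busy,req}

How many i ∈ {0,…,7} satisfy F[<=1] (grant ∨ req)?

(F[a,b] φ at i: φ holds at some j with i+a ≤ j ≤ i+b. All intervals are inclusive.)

8

Evaluate at each i in [0,7]:
  i=0: ✓ (witness j=0)
  i=1: ✓ (witness j=1)
  i=2: ✓ (witness j=2)
  i=3: ✓ (witness j=3)
  i=4: ✓ (witness j=4)
  i=5: ✓ (witness j=5)
  i=6: ✓ (witness j=6)
  i=7: ✓ (witness j=8)
Positions where it holds: {0, 1, 2, 3, 4, 5, 6, 7} → 8.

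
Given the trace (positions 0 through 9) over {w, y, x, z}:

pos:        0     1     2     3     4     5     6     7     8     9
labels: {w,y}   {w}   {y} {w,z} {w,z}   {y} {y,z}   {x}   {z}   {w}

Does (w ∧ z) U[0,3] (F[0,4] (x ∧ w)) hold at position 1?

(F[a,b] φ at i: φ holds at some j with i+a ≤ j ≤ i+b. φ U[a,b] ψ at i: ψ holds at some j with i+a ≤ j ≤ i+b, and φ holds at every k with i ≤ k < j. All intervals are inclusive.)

Need some j in [1,4] with F[0,4] (x ∧ w), and (w ∧ z) at every k in [1,j-1].
  j=1: F[0,4] (x ∧ w) — fails (none in [1,5]).
  j=2: F[0,4] (x ∧ w) — fails (none in [2,6]).
  j=3: F[0,4] (x ∧ w) — fails (none in [3,7]).
  j=4: F[0,4] (x ∧ w) — fails (none in [4,8]).
No j in the window works → until fails.

Does not hold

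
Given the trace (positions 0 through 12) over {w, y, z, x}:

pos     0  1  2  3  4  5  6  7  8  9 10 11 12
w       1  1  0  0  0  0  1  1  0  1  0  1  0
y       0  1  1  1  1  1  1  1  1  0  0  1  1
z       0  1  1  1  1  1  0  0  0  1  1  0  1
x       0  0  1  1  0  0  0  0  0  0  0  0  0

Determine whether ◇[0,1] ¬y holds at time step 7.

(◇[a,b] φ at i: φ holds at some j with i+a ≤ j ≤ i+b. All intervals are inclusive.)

Does not hold

Check ¬y at each j in [7,8]:
  j=7: false
  j=8: false
No position in the window satisfies it → formula fails.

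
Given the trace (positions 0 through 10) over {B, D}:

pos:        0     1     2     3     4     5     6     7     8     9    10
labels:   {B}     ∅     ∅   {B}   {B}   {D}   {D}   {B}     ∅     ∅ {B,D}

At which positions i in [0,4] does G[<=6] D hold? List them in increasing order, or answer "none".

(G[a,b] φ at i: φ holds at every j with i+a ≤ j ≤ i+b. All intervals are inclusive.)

Evaluate at each i in [0,4]:
  i=0: ✗ (fails at j=0)
  i=1: ✗ (fails at j=1)
  i=2: ✗ (fails at j=2)
  i=3: ✗ (fails at j=3)
  i=4: ✗ (fails at j=4)

none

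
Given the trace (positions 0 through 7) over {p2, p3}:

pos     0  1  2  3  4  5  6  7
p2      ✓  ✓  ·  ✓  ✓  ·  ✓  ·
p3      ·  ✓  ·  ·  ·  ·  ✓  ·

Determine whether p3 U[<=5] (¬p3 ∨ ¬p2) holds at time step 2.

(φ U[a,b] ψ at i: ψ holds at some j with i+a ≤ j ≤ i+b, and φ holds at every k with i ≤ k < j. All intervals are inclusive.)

Yes

Need some j in [2,7] with (¬p3 ∨ ¬p2), and p3 at every k in [2,j-1].
  j=2: (¬p3 ∨ ¬p2) holds; no prefix to check → satisfied.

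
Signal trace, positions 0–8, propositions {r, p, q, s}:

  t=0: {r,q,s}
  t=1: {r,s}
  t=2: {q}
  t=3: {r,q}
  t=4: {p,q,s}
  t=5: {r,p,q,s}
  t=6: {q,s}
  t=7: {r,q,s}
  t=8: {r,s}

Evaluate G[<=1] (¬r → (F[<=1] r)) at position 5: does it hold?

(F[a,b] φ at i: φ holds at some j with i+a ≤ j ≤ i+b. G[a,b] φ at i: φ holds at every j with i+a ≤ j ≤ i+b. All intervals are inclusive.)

Holds

Check (¬r → (F[<=1] r)) at every j in [5,6]:
  j=5: antecedent false → ✓
  j=6: antecedent true; consequent holds (witness at 7) → ✓
All positions satisfy it → formula holds.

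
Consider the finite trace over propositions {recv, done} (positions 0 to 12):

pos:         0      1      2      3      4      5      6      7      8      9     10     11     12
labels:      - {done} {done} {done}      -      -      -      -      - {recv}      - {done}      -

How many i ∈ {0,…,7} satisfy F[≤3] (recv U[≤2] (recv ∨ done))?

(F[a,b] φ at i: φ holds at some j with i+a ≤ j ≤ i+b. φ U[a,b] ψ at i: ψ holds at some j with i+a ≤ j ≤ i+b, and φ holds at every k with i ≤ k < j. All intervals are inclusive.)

Evaluate at each i in [0,7]:
  i=0: ✓ (witness j=1)
  i=1: ✓ (witness j=1)
  i=2: ✓ (witness j=2)
  i=3: ✓ (witness j=3)
  i=4: ✗ (none in [4,7])
  i=5: ✗ (none in [5,8])
  i=6: ✓ (witness j=9)
  i=7: ✓ (witness j=9)
Positions where it holds: {0, 1, 2, 3, 6, 7} → 6.

6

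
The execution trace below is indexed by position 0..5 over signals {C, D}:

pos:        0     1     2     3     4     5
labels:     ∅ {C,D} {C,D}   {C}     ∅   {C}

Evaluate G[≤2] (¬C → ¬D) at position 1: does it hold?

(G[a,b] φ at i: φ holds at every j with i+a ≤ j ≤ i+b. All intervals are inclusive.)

True

Check (¬C → ¬D) at every j in [1,3]:
  j=1: antecedent false → ✓
  j=2: antecedent false → ✓
  j=3: antecedent false → ✓
All positions satisfy it → formula holds.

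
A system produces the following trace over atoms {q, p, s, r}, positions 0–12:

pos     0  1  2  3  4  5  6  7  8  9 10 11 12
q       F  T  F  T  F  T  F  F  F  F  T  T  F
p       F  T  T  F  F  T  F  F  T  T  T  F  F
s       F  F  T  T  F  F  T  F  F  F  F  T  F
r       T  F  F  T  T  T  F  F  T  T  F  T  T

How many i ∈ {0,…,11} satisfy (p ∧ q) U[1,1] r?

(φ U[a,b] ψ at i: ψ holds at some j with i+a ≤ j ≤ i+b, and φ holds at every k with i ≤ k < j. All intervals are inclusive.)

Evaluate at each i in [0,11]:
  i=0: ✗ (no rhs in [1,1])
  i=1: ✗ (no rhs in [2,2])
  i=2: ✗ (lhs fails at k=2 before rhs at j=3)
  i=3: ✗ (lhs fails at k=3 before rhs at j=4)
  i=4: ✗ (lhs fails at k=4 before rhs at j=5)
  i=5: ✗ (no rhs in [6,6])
  i=6: ✗ (no rhs in [7,7])
  i=7: ✗ (lhs fails at k=7 before rhs at j=8)
  i=8: ✗ (lhs fails at k=8 before rhs at j=9)
  i=9: ✗ (no rhs in [10,10])
  i=10: ✓ (rhs at j=11; lhs holds on [10,10])
  i=11: ✗ (lhs fails at k=11 before rhs at j=12)
Positions where it holds: {10} → 1.

1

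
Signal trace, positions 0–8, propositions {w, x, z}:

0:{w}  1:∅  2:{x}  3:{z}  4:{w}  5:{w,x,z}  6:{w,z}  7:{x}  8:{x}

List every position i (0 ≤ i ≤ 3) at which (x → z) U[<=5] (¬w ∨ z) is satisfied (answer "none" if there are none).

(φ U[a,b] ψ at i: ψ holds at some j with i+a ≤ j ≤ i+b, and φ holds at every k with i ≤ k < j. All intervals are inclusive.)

0, 1, 2, 3

Evaluate at each i in [0,3]:
  i=0: ✓ (rhs at j=1; lhs holds on [0,0])
  i=1: ✓ (rhs at j=1)
  i=2: ✓ (rhs at j=2)
  i=3: ✓ (rhs at j=3)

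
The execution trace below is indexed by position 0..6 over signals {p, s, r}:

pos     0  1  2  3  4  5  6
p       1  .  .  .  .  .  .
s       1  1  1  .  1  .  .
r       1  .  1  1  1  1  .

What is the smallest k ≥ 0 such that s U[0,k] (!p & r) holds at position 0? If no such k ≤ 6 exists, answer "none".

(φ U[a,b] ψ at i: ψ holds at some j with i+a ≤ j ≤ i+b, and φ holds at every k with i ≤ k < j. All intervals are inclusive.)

2

Need earliest j ≥ 0 with (!p & r), and s at every k in [0,j-1].
  j=0: rhs fails.
  j=1: rhs fails.
  j=2: rhs holds; lhs holds on [0,1]. k = 2.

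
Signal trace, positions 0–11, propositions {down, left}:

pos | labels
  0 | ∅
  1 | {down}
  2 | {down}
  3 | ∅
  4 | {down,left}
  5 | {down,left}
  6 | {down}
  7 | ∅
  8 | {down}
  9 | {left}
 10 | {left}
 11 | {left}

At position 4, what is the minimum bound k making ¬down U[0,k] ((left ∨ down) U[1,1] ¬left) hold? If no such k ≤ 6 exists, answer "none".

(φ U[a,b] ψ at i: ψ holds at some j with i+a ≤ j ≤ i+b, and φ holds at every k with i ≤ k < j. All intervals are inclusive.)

Need earliest j ≥ 4 with ((left ∨ down) U[1,1] ¬left), and ¬down at every k in [4,j-1].
  j=4: rhs fails.
  j=5: rhs holds but lhs fails at k=4.
  j=6: rhs holds but lhs fails at k=4.
  j=7: rhs fails.
  j=8: rhs fails.
  j=9: rhs fails.
  j=10: rhs fails.
No witness within the range → none.

none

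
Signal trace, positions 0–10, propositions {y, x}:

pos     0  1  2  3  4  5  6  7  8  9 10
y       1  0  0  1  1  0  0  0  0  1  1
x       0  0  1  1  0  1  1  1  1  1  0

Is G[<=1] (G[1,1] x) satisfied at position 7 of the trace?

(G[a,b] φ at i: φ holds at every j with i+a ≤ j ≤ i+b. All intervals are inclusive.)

Holds

Check G[1,1] x at every j in [7,8]:
  j=7: holds on [8,8]
  j=8: holds on [9,9]
All positions satisfy it → formula holds.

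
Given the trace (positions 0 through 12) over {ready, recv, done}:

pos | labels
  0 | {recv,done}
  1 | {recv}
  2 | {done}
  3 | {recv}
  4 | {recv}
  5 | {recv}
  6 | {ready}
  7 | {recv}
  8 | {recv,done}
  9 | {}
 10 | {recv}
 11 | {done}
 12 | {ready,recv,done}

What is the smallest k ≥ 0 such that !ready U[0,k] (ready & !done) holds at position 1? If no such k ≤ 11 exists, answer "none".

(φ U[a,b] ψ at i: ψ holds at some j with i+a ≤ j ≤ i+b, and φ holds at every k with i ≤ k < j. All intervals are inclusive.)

5

Need earliest j ≥ 1 with (ready & !done), and !ready at every k in [1,j-1].
  j=1: rhs fails.
  j=2: rhs fails.
  j=3: rhs fails.
  j=4: rhs fails.
  j=5: rhs fails.
  j=6: rhs holds; lhs holds on [1,5]. k = 5.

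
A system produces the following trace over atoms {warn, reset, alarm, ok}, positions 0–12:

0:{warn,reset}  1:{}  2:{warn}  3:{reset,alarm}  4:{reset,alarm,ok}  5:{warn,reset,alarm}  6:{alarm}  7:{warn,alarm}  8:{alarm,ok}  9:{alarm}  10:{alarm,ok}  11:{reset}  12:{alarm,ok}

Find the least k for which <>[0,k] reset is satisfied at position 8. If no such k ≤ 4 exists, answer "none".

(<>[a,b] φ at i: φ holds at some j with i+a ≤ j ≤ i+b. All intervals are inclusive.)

3

Scan j = 8,9,… for reset:
  j=8: fails
  j=9: fails
  j=10: fails
  j=11: holds
First hit at j=11, so smallest k = 11-8 = 3.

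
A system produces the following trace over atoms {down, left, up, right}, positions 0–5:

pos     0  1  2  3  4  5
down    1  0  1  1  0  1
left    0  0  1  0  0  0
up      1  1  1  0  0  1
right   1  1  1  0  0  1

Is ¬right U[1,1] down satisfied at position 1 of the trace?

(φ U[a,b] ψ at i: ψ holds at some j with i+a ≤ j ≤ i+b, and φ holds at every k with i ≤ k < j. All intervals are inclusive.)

Need some j in [2,2] with down, and ¬right at every k in [1,j-1].
  j=2: down holds, but ¬right fails at k=1 → not this j.
No j in the window works → until fails.

No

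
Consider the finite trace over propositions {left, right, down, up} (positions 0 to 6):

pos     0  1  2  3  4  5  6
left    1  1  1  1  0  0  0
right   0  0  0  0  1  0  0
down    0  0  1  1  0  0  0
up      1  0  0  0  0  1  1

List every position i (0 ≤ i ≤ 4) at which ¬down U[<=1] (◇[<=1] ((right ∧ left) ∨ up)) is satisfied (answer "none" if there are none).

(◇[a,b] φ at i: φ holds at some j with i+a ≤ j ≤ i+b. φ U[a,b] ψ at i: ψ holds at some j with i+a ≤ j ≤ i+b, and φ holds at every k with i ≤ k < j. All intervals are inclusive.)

0, 4

Evaluate at each i in [0,4]:
  i=0: ✓ (rhs at j=0)
  i=1: ✗ (no rhs in [1,2])
  i=2: ✗ (no rhs in [2,3])
  i=3: ✗ (lhs fails at k=3 before rhs at j=4)
  i=4: ✓ (rhs at j=4)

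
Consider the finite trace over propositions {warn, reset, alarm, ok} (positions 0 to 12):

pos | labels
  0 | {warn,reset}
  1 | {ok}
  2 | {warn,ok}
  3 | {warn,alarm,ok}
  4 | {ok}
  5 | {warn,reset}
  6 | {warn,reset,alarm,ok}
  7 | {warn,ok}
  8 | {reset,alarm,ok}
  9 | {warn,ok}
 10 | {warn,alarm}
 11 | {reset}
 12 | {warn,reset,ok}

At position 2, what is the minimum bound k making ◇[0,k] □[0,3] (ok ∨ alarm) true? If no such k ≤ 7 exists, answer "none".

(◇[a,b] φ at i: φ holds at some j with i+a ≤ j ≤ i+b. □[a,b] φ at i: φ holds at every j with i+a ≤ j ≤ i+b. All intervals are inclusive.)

Scan j = 2,3,… for □[0,3] (ok ∨ alarm):
  j=2: fails
  j=3: fails
  j=4: fails
  j=5: fails
  j=6: holds
First hit at j=6, so smallest k = 6-2 = 4.

4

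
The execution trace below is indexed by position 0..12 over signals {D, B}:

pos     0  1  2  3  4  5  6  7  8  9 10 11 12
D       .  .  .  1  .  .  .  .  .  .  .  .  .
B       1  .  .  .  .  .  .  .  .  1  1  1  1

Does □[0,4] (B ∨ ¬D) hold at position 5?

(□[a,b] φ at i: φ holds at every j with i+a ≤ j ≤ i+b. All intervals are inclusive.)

Check (B ∨ ¬D) at every j in [5,9]:
  j=5: true
  j=6: true
  j=7: true
  j=8: true
  j=9: true
All positions satisfy it → formula holds.

Yes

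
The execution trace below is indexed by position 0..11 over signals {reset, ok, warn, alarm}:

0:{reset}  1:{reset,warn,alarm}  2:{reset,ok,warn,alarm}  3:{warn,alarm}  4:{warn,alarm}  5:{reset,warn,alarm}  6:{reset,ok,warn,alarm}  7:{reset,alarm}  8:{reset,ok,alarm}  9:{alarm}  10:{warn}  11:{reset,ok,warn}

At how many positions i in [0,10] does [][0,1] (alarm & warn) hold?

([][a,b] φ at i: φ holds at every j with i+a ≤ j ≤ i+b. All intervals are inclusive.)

Evaluate at each i in [0,10]:
  i=0: ✗ (fails at j=0)
  i=1: ✓ (all of [1,2])
  i=2: ✓ (all of [2,3])
  i=3: ✓ (all of [3,4])
  i=4: ✓ (all of [4,5])
  i=5: ✓ (all of [5,6])
  i=6: ✗ (fails at j=7)
  i=7: ✗ (fails at j=7)
  i=8: ✗ (fails at j=8)
  i=9: ✗ (fails at j=9)
  i=10: ✗ (fails at j=10)
Positions where it holds: {1, 2, 3, 4, 5} → 5.

5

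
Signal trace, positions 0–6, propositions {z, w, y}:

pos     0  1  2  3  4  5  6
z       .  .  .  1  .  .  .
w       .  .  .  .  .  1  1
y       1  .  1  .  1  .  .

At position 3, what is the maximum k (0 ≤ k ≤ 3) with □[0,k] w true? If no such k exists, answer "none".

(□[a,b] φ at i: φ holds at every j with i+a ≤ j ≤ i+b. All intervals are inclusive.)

none

w must hold from j=3 onward; find where it first fails.
  j=3: fails → no k works.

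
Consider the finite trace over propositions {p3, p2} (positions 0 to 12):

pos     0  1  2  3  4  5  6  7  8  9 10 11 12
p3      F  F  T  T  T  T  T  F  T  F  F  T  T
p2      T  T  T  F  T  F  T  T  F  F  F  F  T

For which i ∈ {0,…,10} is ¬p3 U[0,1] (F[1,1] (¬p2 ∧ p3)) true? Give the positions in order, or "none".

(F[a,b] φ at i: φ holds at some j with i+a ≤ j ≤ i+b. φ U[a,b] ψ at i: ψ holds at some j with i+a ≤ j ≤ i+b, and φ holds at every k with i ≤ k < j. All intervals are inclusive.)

1, 2, 4, 7, 9, 10

Evaluate at each i in [0,10]:
  i=0: ✗ (no rhs in [0,1])
  i=1: ✓ (rhs at j=2; lhs holds on [1,1])
  i=2: ✓ (rhs at j=2)
  i=3: ✗ (lhs fails at k=3 before rhs at j=4)
  i=4: ✓ (rhs at j=4)
  i=5: ✗ (no rhs in [5,6])
  i=6: ✗ (lhs fails at k=6 before rhs at j=7)
  i=7: ✓ (rhs at j=7)
  i=8: ✗ (no rhs in [8,9])
  i=9: ✓ (rhs at j=10; lhs holds on [9,9])
  i=10: ✓ (rhs at j=10)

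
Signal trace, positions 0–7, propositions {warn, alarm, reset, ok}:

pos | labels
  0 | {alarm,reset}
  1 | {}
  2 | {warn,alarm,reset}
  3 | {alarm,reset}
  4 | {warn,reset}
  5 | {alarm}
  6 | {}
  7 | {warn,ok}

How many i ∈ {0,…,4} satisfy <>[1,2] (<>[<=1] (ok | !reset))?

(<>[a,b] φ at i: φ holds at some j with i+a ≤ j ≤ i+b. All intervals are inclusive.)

Evaluate at each i in [0,4]:
  i=0: ✓ (witness j=1)
  i=1: ✗ (none in [2,3])
  i=2: ✓ (witness j=4)
  i=3: ✓ (witness j=4)
  i=4: ✓ (witness j=5)
Positions where it holds: {0, 2, 3, 4} → 4.

4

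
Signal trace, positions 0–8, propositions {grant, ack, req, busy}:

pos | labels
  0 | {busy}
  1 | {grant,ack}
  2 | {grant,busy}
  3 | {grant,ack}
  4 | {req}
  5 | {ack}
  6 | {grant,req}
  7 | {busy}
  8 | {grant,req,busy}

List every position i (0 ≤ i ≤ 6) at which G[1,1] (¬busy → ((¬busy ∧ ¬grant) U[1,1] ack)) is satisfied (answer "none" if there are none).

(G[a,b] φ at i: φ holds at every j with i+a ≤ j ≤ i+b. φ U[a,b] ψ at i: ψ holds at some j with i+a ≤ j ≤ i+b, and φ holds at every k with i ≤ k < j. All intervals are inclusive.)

1, 3, 6

Evaluate at each i in [0,6]:
  i=0: ✗ (fails at j=1)
  i=1: ✓ (all of [2,2])
  i=2: ✗ (fails at j=3)
  i=3: ✓ (all of [4,4])
  i=4: ✗ (fails at j=5)
  i=5: ✗ (fails at j=6)
  i=6: ✓ (all of [7,7])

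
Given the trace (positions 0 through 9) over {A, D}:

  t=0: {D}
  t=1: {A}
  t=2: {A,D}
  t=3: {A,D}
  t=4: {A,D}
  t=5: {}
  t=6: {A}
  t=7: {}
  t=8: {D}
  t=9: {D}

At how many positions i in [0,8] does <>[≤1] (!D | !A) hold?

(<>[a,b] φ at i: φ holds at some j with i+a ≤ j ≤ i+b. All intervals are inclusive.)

Evaluate at each i in [0,8]:
  i=0: ✓ (witness j=0)
  i=1: ✓ (witness j=1)
  i=2: ✗ (none in [2,3])
  i=3: ✗ (none in [3,4])
  i=4: ✓ (witness j=5)
  i=5: ✓ (witness j=5)
  i=6: ✓ (witness j=6)
  i=7: ✓ (witness j=7)
  i=8: ✓ (witness j=8)
Positions where it holds: {0, 1, 4, 5, 6, 7, 8} → 7.

7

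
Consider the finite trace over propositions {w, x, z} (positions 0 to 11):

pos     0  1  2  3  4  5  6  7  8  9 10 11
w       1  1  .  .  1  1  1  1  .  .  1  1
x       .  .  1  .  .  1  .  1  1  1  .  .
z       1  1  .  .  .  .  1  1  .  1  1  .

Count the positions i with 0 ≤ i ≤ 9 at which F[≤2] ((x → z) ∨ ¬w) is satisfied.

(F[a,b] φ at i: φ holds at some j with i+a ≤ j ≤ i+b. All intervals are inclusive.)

Evaluate at each i in [0,9]:
  i=0: ✓ (witness j=0)
  i=1: ✓ (witness j=1)
  i=2: ✓ (witness j=2)
  i=3: ✓ (witness j=3)
  i=4: ✓ (witness j=4)
  i=5: ✓ (witness j=6)
  i=6: ✓ (witness j=6)
  i=7: ✓ (witness j=7)
  i=8: ✓ (witness j=8)
  i=9: ✓ (witness j=9)
Positions where it holds: {0, 1, 2, 3, 4, 5, 6, 7, 8, 9} → 10.

10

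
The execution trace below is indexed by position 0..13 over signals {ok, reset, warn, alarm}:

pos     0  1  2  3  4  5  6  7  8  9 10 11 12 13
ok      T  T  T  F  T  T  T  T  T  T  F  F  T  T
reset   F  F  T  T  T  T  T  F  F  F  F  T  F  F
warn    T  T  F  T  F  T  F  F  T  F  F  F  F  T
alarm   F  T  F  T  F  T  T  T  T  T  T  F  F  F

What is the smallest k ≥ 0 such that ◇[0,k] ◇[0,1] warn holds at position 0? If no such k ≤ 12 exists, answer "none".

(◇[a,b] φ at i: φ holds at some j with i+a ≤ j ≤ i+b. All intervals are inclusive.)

Scan j = 0,1,… for ◇[0,1] warn:
  j=0: holds
First hit at j=0, so smallest k = 0-0 = 0.

0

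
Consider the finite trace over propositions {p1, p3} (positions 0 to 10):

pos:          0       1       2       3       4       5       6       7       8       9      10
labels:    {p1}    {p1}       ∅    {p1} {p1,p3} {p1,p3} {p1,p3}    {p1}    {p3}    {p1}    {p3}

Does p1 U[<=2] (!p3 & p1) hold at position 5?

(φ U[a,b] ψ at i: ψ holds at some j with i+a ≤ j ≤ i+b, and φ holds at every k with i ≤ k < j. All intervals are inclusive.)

Need some j in [5,7] with (!p3 & p1), and p1 at every k in [5,j-1].
  j=5: (!p3 & p1) false.
  j=6: (!p3 & p1) false.
  j=7: (!p3 & p1) holds; p1 holds at every k in [5,6] → satisfied.

Holds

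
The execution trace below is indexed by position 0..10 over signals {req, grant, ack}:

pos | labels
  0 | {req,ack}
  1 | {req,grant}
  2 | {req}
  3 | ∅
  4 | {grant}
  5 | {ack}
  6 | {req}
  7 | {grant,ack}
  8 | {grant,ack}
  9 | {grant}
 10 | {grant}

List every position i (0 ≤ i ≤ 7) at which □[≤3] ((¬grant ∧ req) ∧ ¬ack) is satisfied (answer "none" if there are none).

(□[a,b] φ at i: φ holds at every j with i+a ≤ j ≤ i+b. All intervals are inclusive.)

Evaluate at each i in [0,7]:
  i=0: ✗ (fails at j=0)
  i=1: ✗ (fails at j=1)
  i=2: ✗ (fails at j=3)
  i=3: ✗ (fails at j=3)
  i=4: ✗ (fails at j=4)
  i=5: ✗ (fails at j=5)
  i=6: ✗ (fails at j=7)
  i=7: ✗ (fails at j=7)

none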